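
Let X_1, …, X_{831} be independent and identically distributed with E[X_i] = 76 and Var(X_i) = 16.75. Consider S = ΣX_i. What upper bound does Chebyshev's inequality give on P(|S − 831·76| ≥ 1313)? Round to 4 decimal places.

Var(S) = n·Var(X_i) = 831·16.75 = 13919.25.
Chebyshev: P(|S − 831·76| ≥ 1313) ≤ Var(S)/1313² = 13919.25/1723969 = 0.0081.

0.0081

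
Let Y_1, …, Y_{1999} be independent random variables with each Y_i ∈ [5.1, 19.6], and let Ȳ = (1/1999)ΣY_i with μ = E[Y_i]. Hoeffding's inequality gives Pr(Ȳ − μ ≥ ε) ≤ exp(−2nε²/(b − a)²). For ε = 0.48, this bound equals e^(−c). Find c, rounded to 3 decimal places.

c = 2nε²/(b − a)² = 2·1999·0.48² / 14.5² = 4.3812.

4.381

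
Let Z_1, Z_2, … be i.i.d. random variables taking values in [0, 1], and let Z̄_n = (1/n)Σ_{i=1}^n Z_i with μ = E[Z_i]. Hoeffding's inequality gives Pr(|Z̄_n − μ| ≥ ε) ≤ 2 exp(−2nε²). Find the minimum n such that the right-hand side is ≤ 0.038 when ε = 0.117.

Require 2·exp(−2nε²) ≤ 0.038, i.e. 2nε² ≥ ln(2/0.038) = 3.963316.
So n ≥ 3.963316 / (2·0.117²) = 144.763.
The smallest integer n is 145.

145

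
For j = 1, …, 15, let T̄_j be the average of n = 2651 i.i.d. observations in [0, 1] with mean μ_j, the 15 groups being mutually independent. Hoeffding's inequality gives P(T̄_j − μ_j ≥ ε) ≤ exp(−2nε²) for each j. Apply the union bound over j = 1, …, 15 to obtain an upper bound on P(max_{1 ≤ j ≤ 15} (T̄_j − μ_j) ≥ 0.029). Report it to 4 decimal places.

0.1736

Per-experiment Hoeffding bound: exp(−2·2651·0.029²) = exp(−4.45898) = 0.011574.
Union bound over 15 events: 15·0.011574 = 0.17361.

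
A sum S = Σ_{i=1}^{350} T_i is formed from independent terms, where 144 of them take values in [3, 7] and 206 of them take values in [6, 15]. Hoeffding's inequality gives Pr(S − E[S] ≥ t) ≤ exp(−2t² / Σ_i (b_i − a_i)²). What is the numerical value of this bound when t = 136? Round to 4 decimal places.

Σ(b_i − a_i)² = 144·4² + 206·9² = 18990.
Exponent = 2·136² / 18990 = 1.94797.
Bound = exp(−1.94797) = 0.14256.

0.1426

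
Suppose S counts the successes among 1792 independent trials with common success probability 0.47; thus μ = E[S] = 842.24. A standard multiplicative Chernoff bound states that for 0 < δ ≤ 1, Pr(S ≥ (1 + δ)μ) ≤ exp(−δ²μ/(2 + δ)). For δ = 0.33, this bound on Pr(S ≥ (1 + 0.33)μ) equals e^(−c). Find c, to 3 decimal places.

39.365

c = δ²μ/(2 + δ) = 0.33²·842.24/(2 + 0.33) = 39.3648.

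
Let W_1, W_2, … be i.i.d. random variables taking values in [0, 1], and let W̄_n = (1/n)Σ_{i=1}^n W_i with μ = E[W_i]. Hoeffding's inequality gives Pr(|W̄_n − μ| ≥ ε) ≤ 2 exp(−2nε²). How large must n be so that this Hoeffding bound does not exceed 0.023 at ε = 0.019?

Require 2·exp(−2nε²) ≤ 0.023, i.e. 2nε² ≥ ln(2/0.023) = 4.465408.
So n ≥ 4.465408 / (2·0.019²) = 6184.776.
The smallest integer n is 6185.

6185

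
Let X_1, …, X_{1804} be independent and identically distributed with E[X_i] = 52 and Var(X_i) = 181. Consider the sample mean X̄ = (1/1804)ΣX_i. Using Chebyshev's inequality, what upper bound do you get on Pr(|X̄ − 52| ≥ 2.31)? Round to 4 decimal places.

Var(X̄) = Var(X_i)/n = 181/1804 = 0.10033.
Chebyshev: Pr(|X̄ − 52| ≥ 2.31) ≤ Var(X̄)/(2.31)² = 181/(1804·2.31²) = 0.0188.

0.0188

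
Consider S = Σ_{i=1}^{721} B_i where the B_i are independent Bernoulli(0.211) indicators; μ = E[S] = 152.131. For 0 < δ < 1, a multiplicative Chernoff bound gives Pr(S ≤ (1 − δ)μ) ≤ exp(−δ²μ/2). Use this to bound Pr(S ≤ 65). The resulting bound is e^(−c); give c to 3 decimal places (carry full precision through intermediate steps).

Write 65 = (1 − δ)μ, so δ = 1 − 65/152.131 = 0.5727367…
Then the exponent is δ²μ/2 = (μ − 65)²/(2μ) = 24.951559.

24.952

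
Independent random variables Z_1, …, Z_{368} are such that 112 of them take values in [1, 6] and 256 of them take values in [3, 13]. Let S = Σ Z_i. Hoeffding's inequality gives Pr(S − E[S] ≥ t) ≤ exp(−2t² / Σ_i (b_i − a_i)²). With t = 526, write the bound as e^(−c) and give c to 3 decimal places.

Σ(b_i − a_i)² = 112·5² + 256·10² = 28400.
c = 2t² / 28400 = 2·526² / 28400 = 19.4842.

19.484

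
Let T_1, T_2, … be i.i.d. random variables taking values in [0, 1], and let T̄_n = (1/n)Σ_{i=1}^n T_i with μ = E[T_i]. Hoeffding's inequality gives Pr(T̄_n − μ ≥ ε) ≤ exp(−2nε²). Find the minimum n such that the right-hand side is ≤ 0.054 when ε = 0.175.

Require exp(−2nε²) ≤ 0.054, i.e. 2nε² ≥ ln(1/0.054) = 2.918771.
So n ≥ 2.918771 / (2·0.175²) = 47.653.
The smallest integer n is 48.

48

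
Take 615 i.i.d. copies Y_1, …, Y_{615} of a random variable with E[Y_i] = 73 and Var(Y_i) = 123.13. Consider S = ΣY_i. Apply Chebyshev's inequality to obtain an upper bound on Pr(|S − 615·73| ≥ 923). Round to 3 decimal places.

0.089

Var(S) = n·Var(Y_i) = 615·123.13 = 75724.95.
Chebyshev: Pr(|S − 615·73| ≥ 923) ≤ Var(S)/923² = 75724.95/851929 = 0.0889.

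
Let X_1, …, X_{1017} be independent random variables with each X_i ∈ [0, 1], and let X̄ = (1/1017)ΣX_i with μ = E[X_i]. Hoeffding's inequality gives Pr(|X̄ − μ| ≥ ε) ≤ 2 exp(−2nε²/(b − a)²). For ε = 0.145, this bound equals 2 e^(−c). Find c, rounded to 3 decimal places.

42.765

c = 2nε²/(b − a)² = 2·1017·0.145² / 1² = 42.7649.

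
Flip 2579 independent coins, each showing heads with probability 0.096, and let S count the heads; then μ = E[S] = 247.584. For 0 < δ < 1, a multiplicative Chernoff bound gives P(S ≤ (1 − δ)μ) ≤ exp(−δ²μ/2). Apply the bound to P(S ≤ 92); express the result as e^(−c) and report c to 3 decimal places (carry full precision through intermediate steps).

Write 92 = (1 − δ)μ, so δ = 1 − 92/247.584 = 0.6284089…
Then the exponent is δ²μ/2 = (μ − 92)²/(2μ) = 48.885189.

48.885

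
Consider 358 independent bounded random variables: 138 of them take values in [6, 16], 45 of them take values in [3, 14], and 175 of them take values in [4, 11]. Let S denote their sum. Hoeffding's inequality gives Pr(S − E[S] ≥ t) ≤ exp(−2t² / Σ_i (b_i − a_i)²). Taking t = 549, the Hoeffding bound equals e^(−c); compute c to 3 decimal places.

Σ(b_i − a_i)² = 138·10² + 45·11² + 175·7² = 27820.
c = 2t² / 27820 = 2·549² / 27820 = 21.6679.

21.668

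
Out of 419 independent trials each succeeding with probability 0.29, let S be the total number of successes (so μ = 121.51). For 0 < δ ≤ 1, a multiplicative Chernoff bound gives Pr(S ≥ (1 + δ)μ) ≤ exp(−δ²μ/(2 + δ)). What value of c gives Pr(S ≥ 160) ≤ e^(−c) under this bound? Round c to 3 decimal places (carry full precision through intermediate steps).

Write 160 = (1 + δ)μ, so δ = 160/121.51 − 1 = 0.3167641…
Then the exponent is δ²μ/(2 + δ) = (160 − μ)² / (μ·(2 + δ)) = 5.262620.

5.263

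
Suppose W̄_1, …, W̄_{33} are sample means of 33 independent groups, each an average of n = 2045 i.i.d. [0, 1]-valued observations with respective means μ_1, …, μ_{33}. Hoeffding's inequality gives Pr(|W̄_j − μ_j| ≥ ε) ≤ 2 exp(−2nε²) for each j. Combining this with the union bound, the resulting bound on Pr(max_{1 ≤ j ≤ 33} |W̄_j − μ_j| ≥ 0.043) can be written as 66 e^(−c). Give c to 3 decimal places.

7.562

Union bound over the 33 events: Pr(max_{1 ≤ j ≤ 33} |W̄_j − μ_j| ≥ 0.043) ≤ 33·2·exp(−2nε²) = 66 exp(−2·2045·0.043²).
So c = 2·2045·0.043² = 7.5624.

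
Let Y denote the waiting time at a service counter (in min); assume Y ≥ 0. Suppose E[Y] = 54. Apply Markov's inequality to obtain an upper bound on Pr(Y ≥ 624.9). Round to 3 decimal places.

0.086

Markov's inequality: for a non-negative random variable, Pr(Y ≥ a) ≤ E[Y]/a.
Here E[Y] = 54 and a = 624.9, so the bound is 54/624.9 = 0.0864.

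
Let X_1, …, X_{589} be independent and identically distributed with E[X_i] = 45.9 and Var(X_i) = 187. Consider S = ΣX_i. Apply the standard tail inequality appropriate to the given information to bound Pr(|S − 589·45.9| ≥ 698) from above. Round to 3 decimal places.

With mean and variance of each term known, Chebyshev's inequality bounds the deviation of the sum (or sample mean).
Var(S) = n·Var(X_i) = 589·187 = 110143.
Chebyshev: Pr(|S − 589·45.9| ≥ 698) ≤ Var(S)/698² = 110143/487204 = 0.2261.

0.226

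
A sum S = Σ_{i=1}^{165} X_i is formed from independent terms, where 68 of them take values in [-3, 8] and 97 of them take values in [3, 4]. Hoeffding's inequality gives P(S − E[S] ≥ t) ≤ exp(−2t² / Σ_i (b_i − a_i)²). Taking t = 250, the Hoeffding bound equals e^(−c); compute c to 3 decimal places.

Σ(b_i − a_i)² = 68·11² + 97·1² = 8325.
c = 2t² / 8325 = 2·250² / 8325 = 15.0150.

15.015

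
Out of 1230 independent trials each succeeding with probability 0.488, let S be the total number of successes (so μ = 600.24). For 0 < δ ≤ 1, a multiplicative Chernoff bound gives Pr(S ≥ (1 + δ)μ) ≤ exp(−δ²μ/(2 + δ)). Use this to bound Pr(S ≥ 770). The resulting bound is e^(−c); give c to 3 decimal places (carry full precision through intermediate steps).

21.032

Write 770 = (1 + δ)μ, so δ = 770/600.24 − 1 = 0.2828202…
Then the exponent is δ²μ/(2 + δ) = (770 − μ)² / (μ·(2 + δ)) = 21.031686.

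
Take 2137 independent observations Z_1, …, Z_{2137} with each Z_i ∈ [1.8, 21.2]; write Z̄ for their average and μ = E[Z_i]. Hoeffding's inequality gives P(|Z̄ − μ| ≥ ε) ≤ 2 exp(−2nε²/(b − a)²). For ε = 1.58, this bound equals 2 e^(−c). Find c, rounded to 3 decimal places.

28.349

c = 2nε²/(b − a)² = 2·2137·1.58² / 19.4² = 28.3495.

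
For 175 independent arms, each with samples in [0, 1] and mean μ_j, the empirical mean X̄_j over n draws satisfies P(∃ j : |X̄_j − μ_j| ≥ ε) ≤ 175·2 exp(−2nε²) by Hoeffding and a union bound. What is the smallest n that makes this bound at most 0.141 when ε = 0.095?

Need 2·175·exp(−2nε²) ≤ 0.141, i.e. exp(−2nε²) ≤ 0.141/350.
So 2nε² ≥ ln(350/0.141) = 7.816929.
Hence n ≥ 7.816929/(2·0.095²) = 433.071.
The smallest integer n is 434.

434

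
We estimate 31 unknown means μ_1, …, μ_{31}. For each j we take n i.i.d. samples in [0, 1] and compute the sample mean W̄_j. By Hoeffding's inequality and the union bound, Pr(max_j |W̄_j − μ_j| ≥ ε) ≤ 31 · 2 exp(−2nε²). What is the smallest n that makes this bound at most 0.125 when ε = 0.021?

Need 2·31·exp(−2nε²) ≤ 0.125, i.e. exp(−2nε²) ≤ 0.125/62.
So 2nε² ≥ ln(62/0.125) = 6.206576.
Hence n ≥ 6.206576/(2·0.021²) = 7036.934.
The smallest integer n is 7037.

7037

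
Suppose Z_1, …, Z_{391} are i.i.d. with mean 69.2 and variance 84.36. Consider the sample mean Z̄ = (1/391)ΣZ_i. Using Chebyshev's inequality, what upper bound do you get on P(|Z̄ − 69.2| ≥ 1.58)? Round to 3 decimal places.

0.086

Var(Z̄) = Var(Z_i)/n = 84.36/391 = 0.21575.
Chebyshev: P(|Z̄ − 69.2| ≥ 1.58) ≤ Var(Z̄)/(1.58)² = 84.36/(391·1.58²) = 0.0864.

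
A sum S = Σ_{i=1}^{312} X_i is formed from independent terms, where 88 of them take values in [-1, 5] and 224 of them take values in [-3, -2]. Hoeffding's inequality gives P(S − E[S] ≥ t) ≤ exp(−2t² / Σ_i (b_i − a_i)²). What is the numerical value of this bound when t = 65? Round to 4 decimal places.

0.0828

Σ(b_i − a_i)² = 88·6² + 224·1² = 3392.
Exponent = 2·65² / 3392 = 2.49116.
Bound = exp(−2.49116) = 0.08281.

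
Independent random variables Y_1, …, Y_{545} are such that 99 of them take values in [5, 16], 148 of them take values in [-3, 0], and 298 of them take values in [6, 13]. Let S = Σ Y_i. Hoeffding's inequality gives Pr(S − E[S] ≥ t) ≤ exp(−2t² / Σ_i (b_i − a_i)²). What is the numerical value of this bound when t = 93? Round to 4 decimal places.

0.5381

Σ(b_i − a_i)² = 99·11² + 148·3² + 298·7² = 27913.
Exponent = 2·93² / 27913 = 0.61971.
Bound = exp(−0.61971) = 0.53810.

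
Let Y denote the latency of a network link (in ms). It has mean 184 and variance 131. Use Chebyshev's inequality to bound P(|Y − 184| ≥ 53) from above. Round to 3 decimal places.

0.047

Chebyshev: P(|Y − μ| ≥ t) ≤ Var(Y)/t².
Bound = 131 / 2809 = 0.0466.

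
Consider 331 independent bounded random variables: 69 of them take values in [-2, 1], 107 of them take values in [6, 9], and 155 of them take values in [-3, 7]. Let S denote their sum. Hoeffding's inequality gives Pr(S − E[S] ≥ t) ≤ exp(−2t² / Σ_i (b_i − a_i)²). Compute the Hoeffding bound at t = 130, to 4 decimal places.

Σ(b_i − a_i)² = 69·3² + 107·3² + 155·10² = 17084.
Exponent = 2·130² / 17084 = 1.97846.
Bound = exp(−1.97846) = 0.13828.

0.1383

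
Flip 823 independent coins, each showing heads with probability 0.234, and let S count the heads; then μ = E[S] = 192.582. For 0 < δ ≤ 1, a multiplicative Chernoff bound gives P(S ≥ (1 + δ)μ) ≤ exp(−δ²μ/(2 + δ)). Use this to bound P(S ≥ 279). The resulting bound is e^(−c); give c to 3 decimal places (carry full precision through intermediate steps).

Write 279 = (1 + δ)μ, so δ = 279/192.582 − 1 = 0.4487335…
Then the exponent is δ²μ/(2 + δ) = (279 − μ)² / (μ·(2 + δ)) = 15.836208.

15.836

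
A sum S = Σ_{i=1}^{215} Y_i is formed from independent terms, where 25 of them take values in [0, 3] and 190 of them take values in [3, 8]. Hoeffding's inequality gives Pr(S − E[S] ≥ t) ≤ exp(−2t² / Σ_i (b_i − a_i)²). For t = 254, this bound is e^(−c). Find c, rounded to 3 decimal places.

25.936

Σ(b_i − a_i)² = 25·3² + 190·5² = 4975.
c = 2t² / 4975 = 2·254² / 4975 = 25.9361.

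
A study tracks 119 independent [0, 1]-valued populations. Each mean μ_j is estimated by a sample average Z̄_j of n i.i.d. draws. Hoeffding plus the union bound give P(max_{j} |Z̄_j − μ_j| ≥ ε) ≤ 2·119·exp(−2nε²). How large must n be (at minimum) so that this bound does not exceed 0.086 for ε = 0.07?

Need 2·119·exp(−2nε²) ≤ 0.086, i.e. exp(−2nε²) ≤ 0.086/238.
So 2nε² ≥ ln(238/0.086) = 7.925679.
Hence n ≥ 7.925679/(2·0.07²) = 808.743.
The smallest integer n is 809.

809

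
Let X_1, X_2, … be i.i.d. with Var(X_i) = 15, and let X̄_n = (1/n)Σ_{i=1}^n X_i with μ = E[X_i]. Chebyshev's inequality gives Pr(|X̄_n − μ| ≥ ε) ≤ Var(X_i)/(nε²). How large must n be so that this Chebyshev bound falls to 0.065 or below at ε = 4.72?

Require 15/(n·4.72²) ≤ 0.065, i.e. n ≥ 15/(0.065·4.72²) = 10.358.
The smallest integer n is 11.

11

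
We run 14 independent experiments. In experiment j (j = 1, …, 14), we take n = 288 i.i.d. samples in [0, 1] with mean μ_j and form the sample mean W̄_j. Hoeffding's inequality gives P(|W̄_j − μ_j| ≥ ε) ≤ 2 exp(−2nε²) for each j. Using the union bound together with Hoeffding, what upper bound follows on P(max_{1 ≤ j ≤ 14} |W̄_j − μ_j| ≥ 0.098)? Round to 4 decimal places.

0.1108

Per-experiment Hoeffding bound: 2·exp(−2·288·0.098²) = 2·exp(−5.53190) = 0.0079169.
Union bound over 14 events: 14·0.0079169 = 0.11084.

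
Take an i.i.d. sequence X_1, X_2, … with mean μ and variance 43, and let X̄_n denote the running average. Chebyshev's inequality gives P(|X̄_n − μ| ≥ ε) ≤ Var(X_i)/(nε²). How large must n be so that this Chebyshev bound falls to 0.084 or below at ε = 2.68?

72

Require 43/(n·2.68²) ≤ 0.084, i.e. n ≥ 43/(0.084·2.68²) = 71.272.
The smallest integer n is 72.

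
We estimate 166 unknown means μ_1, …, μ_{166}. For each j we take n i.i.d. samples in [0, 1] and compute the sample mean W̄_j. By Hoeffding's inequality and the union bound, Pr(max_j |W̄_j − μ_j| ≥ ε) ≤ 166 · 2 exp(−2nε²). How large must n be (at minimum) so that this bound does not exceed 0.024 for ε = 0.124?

Need 2·166·exp(−2nε²) ≤ 0.024, i.e. exp(−2nε²) ≤ 0.024/332.
So 2nε² ≥ ln(332/0.024) = 9.534836.
Hence n ≥ 9.534836/(2·0.124²) = 310.056.
The smallest integer n is 311.

311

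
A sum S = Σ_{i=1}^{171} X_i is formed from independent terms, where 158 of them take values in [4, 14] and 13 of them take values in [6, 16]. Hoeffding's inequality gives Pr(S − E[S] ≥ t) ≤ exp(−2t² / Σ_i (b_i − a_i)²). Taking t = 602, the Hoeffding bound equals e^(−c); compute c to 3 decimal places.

42.386

Σ(b_i − a_i)² = 158·10² + 13·10² = 17100.
c = 2t² / 17100 = 2·602² / 17100 = 42.3864.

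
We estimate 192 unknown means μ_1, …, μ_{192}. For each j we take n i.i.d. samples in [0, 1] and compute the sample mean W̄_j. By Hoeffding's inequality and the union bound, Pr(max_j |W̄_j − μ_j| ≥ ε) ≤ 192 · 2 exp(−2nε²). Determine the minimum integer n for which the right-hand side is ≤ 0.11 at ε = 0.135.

224

Need 2·192·exp(−2nε²) ≤ 0.11, i.e. exp(−2nε²) ≤ 0.11/384.
So 2nε² ≥ ln(384/0.11) = 8.157917.
Hence n ≥ 8.157917/(2·0.135²) = 223.811.
The smallest integer n is 224.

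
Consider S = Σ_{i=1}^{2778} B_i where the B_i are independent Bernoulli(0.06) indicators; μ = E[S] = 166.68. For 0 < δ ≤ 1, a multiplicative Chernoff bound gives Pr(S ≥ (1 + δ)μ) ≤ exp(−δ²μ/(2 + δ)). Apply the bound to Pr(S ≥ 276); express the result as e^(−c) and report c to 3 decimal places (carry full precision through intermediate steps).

26.997

Write 276 = (1 + δ)μ, so δ = 276/166.68 − 1 = 0.6558675…
Then the exponent is δ²μ/(2 + δ) = (276 − μ)² / (μ·(2 + δ)) = 26.996617.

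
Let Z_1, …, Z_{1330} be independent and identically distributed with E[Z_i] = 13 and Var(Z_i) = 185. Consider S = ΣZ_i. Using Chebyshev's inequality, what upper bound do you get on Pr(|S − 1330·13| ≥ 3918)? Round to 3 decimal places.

0.016

Var(S) = n·Var(Z_i) = 1330·185 = 246050.
Chebyshev: Pr(|S − 1330·13| ≥ 3918) ≤ Var(S)/3918² = 246050/15350724 = 0.0160.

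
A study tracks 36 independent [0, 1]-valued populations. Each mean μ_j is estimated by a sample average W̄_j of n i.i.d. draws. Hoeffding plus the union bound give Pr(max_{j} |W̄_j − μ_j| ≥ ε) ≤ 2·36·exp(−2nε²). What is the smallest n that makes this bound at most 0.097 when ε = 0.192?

90

Need 2·36·exp(−2nε²) ≤ 0.097, i.e. exp(−2nε²) ≤ 0.097/72.
So 2nε² ≥ ln(72/0.097) = 6.609710.
Hence n ≥ 6.609710/(2·0.192²) = 89.650.
The smallest integer n is 90.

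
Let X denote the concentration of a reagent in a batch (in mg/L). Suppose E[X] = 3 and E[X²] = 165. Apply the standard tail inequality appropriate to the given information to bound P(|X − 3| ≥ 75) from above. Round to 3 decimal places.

The first two moments determine the variance, so Chebyshev's inequality is the sharpest standard bound available.
Var(X) = E[X²] − (E[X])² = 165 − 9 = 156.
Chebyshev's inequality: P(|X − μ| ≥ t) ≤ Var(X)/t² = 156/5625 = 0.0277.

0.028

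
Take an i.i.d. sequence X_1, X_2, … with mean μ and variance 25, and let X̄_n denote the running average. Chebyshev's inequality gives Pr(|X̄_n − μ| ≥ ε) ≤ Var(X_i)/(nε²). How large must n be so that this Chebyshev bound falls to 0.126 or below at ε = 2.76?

27

Require 25/(n·2.76²) ≤ 0.126, i.e. n ≥ 25/(0.126·2.76²) = 26.047.
The smallest integer n is 27.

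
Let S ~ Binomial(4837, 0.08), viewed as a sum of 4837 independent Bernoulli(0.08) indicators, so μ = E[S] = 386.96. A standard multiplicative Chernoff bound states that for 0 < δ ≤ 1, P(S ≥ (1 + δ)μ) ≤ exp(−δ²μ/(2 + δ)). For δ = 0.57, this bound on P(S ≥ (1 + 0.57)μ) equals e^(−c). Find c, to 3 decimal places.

c = δ²μ/(2 + δ) = 0.57²·386.96/(2 + 0.57) = 48.9196.

48.920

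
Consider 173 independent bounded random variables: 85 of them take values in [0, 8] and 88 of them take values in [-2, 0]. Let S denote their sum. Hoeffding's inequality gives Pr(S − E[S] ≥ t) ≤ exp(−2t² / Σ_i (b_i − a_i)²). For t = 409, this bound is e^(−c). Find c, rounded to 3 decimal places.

Σ(b_i − a_i)² = 85·8² + 88·2² = 5792.
c = 2t² / 5792 = 2·409² / 5792 = 57.7628.

57.763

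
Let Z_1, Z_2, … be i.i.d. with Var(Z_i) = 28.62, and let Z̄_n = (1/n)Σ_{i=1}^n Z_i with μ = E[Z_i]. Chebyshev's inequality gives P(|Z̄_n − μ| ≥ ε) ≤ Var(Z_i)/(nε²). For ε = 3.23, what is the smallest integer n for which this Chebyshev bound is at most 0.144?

Require 28.62/(n·3.23²) ≤ 0.144, i.e. n ≥ 28.62/(0.144·3.23²) = 19.050.
The smallest integer n is 20.

20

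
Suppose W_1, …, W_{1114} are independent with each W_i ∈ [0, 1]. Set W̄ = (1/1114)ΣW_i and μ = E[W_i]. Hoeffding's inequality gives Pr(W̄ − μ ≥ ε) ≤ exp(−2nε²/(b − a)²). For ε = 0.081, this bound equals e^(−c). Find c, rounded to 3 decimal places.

14.618

c = 2nε²/(b − a)² = 2·1114·0.081² / 1² = 14.6179.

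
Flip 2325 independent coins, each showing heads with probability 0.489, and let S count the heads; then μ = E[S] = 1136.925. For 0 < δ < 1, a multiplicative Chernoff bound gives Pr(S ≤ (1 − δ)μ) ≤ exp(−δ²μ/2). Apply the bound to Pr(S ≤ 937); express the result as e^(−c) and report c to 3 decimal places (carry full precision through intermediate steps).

Write 937 = (1 − δ)μ, so δ = 1 − 937/1136.925 = 0.1758471…
Then the exponent is δ²μ/2 = (μ − 937)²/(2μ) = 17.578119.

17.578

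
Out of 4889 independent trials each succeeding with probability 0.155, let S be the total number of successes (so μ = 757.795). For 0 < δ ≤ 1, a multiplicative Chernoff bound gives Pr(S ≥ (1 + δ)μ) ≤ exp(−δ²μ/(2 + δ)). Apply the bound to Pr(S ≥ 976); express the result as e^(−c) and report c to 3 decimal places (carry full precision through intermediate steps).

Write 976 = (1 + δ)μ, so δ = 976/757.795 − 1 = 0.2879473…
Then the exponent is δ²μ/(2 + δ) = (976 − μ)² / (μ·(2 + δ)) = 27.461968.

27.462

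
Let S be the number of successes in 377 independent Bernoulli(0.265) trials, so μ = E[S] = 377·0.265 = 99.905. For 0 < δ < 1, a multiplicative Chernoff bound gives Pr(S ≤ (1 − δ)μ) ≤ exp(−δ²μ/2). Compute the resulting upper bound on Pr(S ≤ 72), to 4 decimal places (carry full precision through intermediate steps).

0.0203

Write 72 = (1 − δ)μ, so δ = 1 − 72/99.905 = 0.2793153…
Then the exponent is δ²μ/2 = (μ − 72)²/(2μ) = 3.897147.
Bound = exp(−3.897147) = 0.02030.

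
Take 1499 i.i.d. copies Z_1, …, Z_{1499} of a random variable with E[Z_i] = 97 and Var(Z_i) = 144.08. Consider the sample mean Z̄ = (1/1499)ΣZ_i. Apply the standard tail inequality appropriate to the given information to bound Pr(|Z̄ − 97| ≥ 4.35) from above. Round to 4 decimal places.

With mean and variance of each term known, Chebyshev's inequality bounds the deviation of the sum (or sample mean).
Var(Z̄) = Var(Z_i)/n = 144.08/1499 = 0.096117.
Chebyshev: Pr(|Z̄ − 97| ≥ 4.35) ≤ Var(Z̄)/(4.35)² = 144.08/(1499·4.35²) = 0.0051.

0.0051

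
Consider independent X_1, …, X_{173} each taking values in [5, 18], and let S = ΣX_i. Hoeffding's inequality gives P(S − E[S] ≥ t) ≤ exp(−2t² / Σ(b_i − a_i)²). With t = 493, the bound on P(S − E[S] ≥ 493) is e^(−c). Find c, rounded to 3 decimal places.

Σ(b_i − a_i)² = 173·(13)² = 29237.
c = 2t²/29237 = 2·493²/29237 = 16.6261.

16.626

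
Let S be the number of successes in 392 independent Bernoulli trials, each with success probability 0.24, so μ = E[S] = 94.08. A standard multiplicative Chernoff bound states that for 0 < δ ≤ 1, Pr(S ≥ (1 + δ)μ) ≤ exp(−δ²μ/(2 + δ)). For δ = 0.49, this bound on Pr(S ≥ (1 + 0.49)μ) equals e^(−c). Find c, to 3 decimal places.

c = δ²μ/(2 + δ) = 0.49²·94.08/(2 + 0.49) = 9.0717.

9.072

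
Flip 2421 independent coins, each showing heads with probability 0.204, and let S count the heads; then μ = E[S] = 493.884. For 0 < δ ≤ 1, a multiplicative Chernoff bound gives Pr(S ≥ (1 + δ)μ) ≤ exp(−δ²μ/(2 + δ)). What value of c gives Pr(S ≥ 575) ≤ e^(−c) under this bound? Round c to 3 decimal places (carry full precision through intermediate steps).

Write 575 = (1 + δ)μ, so δ = 575/493.884 − 1 = 0.164241…
Then the exponent is δ²μ/(2 + δ) = (575 − μ)² / (μ·(2 + δ)) = 6.155771.

6.156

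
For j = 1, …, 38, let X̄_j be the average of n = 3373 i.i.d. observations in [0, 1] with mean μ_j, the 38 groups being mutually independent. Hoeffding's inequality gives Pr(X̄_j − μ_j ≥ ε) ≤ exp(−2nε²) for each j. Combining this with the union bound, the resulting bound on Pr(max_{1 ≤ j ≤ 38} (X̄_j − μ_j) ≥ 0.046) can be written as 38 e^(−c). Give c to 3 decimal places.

Union bound over the 38 events: Pr(max_{1 ≤ j ≤ 38} (X̄_j − μ_j) ≥ 0.046) ≤ 38·exp(−2nε²) = 38 exp(−2·3373·0.046²).
So c = 2·3373·0.046² = 14.2745.

14.275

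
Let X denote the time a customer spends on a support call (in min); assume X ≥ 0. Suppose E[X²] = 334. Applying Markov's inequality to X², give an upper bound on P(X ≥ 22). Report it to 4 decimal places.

Since X ≥ 0, the event {X ≥ 22} is the same as {X² ≥ 484}.
Markov's inequality applied to X² gives P(X² ≥ 484) ≤ E[X²]/484 = 334/484 = 0.6901.

0.6901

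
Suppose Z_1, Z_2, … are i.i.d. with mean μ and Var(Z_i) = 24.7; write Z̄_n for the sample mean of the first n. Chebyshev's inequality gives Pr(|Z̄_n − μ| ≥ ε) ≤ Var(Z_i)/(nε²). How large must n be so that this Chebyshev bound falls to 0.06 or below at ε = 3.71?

30

Require 24.7/(n·3.71²) ≤ 0.06, i.e. n ≥ 24.7/(0.06·3.71²) = 29.909.
The smallest integer n is 30.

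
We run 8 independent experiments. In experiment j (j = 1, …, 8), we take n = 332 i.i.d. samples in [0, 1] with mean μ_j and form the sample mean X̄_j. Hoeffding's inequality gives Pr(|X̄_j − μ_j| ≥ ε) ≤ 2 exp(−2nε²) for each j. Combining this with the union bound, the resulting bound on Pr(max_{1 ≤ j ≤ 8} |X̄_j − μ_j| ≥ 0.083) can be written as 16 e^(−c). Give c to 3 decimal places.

4.574

Union bound over the 8 events: Pr(max_{1 ≤ j ≤ 8} |X̄_j − μ_j| ≥ 0.083) ≤ 8·2·exp(−2nε²) = 16 exp(−2·332·0.083²).
So c = 2·332·0.083² = 4.5743.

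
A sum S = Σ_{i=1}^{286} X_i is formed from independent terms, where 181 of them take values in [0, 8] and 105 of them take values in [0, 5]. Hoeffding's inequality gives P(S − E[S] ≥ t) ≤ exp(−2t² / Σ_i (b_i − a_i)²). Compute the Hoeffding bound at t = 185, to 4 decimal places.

Σ(b_i − a_i)² = 181·8² + 105·5² = 14209.
Exponent = 2·185² / 14209 = 4.81737.
Bound = exp(−4.81737) = 0.00809.

0.0081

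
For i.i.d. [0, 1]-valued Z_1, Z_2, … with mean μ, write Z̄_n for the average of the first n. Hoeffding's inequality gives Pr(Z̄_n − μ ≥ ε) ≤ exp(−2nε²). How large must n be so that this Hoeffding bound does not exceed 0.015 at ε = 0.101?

Require exp(−2nε²) ≤ 0.015, i.e. 2nε² ≥ ln(1/0.015) = 4.199705.
So n ≥ 4.199705 / (2·0.101²) = 205.848.
The smallest integer n is 206.

206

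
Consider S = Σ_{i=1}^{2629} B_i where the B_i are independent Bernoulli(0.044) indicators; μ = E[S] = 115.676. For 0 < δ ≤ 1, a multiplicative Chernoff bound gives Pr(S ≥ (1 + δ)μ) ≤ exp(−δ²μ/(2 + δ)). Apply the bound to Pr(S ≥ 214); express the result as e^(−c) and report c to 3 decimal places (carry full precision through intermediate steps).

29.325

Write 214 = (1 + δ)μ, so δ = 214/115.676 − 1 = 0.8499948…
Then the exponent is δ²μ/(2 + δ) = (214 − μ)² / (μ·(2 + δ)) = 29.324576.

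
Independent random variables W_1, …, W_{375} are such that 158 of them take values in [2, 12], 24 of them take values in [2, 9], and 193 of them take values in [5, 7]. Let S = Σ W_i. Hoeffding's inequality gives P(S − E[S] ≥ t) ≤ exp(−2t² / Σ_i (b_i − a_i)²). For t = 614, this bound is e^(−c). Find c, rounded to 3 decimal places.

Σ(b_i − a_i)² = 158·10² + 24·7² + 193·2² = 17748.
c = 2t² / 17748 = 2·614² / 17748 = 42.4832.

42.483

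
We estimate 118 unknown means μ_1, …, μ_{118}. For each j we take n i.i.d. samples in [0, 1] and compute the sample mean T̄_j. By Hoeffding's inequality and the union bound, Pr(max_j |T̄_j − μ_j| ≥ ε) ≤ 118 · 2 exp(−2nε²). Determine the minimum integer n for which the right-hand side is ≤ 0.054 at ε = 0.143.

Need 2·118·exp(−2nε²) ≤ 0.054, i.e. exp(−2nε²) ≤ 0.054/236.
So 2nε² ≥ ln(236/0.054) = 8.382603.
Hence n ≥ 8.382603/(2·0.143²) = 204.964.
The smallest integer n is 205.

205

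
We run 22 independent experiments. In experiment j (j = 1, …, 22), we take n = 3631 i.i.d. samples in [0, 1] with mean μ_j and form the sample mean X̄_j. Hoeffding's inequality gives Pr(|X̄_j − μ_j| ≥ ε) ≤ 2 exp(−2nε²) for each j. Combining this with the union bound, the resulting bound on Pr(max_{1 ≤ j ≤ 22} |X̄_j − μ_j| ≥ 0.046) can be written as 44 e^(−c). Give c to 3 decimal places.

15.366

Union bound over the 22 events: Pr(max_{1 ≤ j ≤ 22} |X̄_j − μ_j| ≥ 0.046) ≤ 22·2·exp(−2nε²) = 44 exp(−2·3631·0.046²).
So c = 2·3631·0.046² = 15.3664.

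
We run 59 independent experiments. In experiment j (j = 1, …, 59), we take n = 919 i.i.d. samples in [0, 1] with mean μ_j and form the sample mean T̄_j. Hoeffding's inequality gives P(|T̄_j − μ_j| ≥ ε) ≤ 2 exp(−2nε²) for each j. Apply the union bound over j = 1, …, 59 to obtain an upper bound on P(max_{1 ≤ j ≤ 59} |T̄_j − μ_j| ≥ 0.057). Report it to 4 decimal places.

Per-experiment Hoeffding bound: 2·exp(−2·919·0.057²) = 2·exp(−5.97166) = 0.0051.
Union bound over 59 events: 59·0.0051 = 0.30090.

0.3009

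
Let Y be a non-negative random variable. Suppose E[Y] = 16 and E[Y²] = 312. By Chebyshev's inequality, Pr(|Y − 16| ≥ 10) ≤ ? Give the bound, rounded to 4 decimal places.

0.5600

Var(Y) = E[Y²] − (E[Y])² = 312 − 256 = 56.
Chebyshev's inequality: Pr(|Y − μ| ≥ t) ≤ Var(Y)/t² = 56/100 = 0.5600.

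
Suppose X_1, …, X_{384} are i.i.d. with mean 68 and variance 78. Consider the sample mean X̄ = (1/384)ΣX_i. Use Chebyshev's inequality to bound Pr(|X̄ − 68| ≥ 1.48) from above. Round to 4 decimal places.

0.0927

Var(X̄) = Var(X_i)/n = 78/384 = 0.20312.
Chebyshev: Pr(|X̄ − 68| ≥ 1.48) ≤ Var(X̄)/(1.48)² = 78/(384·1.48²) = 0.0927.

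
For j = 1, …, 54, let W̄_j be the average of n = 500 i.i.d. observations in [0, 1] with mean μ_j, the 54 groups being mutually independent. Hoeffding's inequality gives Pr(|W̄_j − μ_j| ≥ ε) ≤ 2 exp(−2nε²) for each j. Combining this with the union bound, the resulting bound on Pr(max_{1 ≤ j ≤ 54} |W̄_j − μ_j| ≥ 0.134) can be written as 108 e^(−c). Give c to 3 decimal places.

17.956

Union bound over the 54 events: Pr(max_{1 ≤ j ≤ 54} |W̄_j − μ_j| ≥ 0.134) ≤ 54·2·exp(−2nε²) = 108 exp(−2·500·0.134²).
So c = 2·500·0.134² = 17.9560.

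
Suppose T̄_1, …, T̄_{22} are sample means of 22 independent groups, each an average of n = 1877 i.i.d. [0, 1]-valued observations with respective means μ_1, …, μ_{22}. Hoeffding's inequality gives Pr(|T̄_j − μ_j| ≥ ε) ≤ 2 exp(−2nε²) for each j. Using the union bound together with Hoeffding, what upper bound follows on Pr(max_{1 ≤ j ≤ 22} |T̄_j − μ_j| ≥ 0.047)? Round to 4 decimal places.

0.0110

Per-experiment Hoeffding bound: 2·exp(−2·1877·0.047²) = 2·exp(−8.29259) = 0.00050073.
Union bound over 22 events: 22·0.00050073 = 0.01102.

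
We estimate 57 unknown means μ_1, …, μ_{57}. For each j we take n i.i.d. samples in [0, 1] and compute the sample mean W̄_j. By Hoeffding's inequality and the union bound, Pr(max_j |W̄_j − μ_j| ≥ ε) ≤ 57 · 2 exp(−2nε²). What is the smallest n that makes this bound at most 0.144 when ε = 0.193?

90

Need 2·57·exp(−2nε²) ≤ 0.144, i.e. exp(−2nε²) ≤ 0.144/114.
So 2nε² ≥ ln(114/0.144) = 6.674140.
Hence n ≥ 6.674140/(2·0.193²) = 89.588.
The smallest integer n is 90.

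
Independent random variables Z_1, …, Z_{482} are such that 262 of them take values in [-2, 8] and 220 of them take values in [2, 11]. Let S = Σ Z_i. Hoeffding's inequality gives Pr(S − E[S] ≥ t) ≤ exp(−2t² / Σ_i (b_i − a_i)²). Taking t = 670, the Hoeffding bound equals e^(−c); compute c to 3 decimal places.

20.395

Σ(b_i − a_i)² = 262·10² + 220·9² = 44020.
c = 2t² / 44020 = 2·670² / 44020 = 20.3953.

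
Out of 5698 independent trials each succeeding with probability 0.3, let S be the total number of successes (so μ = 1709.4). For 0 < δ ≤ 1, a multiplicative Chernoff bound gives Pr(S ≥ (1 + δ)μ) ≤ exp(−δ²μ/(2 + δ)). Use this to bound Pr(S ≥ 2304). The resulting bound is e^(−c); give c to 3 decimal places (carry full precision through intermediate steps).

88.092

Write 2304 = (1 + δ)μ, so δ = 2304/1709.4 − 1 = 0.3478413…
Then the exponent is δ²μ/(2 + δ) = (2304 − μ)² / (μ·(2 + δ)) = 88.092181.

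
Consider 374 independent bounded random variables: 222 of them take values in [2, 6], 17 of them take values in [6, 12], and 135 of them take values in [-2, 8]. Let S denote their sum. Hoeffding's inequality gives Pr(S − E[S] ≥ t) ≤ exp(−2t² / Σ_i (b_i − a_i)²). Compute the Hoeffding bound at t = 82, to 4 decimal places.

0.4670

Σ(b_i − a_i)² = 222·4² + 17·6² + 135·10² = 17664.
Exponent = 2·82² / 17664 = 0.76132.
Bound = exp(−0.76132) = 0.46705.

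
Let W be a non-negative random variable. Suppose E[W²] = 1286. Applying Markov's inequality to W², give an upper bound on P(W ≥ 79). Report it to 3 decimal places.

Since W ≥ 0, the event {W ≥ 79} is the same as {W² ≥ 6241}.
Markov's inequality applied to W² gives P(W² ≥ 6241) ≤ E[W²]/6241 = 1286/6241 = 0.2061.

0.206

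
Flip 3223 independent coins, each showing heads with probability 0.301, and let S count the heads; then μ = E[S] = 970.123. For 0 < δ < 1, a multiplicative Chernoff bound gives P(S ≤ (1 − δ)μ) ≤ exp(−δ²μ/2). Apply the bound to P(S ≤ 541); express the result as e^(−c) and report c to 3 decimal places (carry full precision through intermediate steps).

94.909

Write 541 = (1 − δ)μ, so δ = 1 − 541/970.123 = 0.4423388…
Then the exponent is δ²μ/2 = (μ − 541)²/(2μ) = 94.908867.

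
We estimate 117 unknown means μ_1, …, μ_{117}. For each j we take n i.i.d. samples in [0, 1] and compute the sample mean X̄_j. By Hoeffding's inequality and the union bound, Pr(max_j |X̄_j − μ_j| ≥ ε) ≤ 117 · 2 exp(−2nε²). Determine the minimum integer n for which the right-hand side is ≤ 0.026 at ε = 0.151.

200

Need 2·117·exp(−2nε²) ≤ 0.026, i.e. exp(−2nε²) ≤ 0.026/234.
So 2nε² ≥ ln(234/0.026) = 9.104980.
Hence n ≥ 9.104980/(2·0.151²) = 199.662.
The smallest integer n is 200.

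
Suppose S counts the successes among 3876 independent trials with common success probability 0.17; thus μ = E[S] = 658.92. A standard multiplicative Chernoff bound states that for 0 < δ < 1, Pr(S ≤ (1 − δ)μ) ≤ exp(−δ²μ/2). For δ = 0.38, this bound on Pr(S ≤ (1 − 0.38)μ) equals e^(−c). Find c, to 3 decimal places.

c = δ²μ/2 = 0.38²·658.92/2 = 47.5740.

47.574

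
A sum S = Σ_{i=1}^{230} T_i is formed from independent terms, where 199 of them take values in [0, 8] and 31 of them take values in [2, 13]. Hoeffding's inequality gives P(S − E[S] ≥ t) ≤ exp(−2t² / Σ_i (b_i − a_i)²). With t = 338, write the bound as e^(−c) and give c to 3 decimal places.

Σ(b_i − a_i)² = 199·8² + 31·11² = 16487.
c = 2t² / 16487 = 2·338² / 16487 = 13.8587.

13.859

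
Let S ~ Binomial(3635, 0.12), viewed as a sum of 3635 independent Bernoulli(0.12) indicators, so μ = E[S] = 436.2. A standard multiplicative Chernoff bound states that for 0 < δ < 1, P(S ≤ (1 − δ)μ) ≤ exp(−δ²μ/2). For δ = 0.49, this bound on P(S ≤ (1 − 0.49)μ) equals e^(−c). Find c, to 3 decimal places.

52.366

c = δ²μ/2 = 0.49²·436.2/2 = 52.3658.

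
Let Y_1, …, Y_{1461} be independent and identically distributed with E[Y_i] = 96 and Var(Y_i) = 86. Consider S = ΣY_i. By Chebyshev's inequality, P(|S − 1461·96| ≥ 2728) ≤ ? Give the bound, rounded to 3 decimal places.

0.017

Var(S) = n·Var(Y_i) = 1461·86 = 125646.
Chebyshev: P(|S − 1461·96| ≥ 2728) ≤ Var(S)/2728² = 125646/7441984 = 0.0169.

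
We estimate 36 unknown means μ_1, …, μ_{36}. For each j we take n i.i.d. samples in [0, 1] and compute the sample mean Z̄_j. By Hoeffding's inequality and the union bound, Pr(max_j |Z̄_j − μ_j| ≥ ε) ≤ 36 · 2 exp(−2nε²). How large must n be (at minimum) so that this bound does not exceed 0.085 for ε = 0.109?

284

Need 2·36·exp(−2nε²) ≤ 0.085, i.e. exp(−2nε²) ≤ 0.085/72.
So 2nε² ≥ ln(72/0.085) = 6.741770.
Hence n ≥ 6.741770/(2·0.109²) = 283.721.
The smallest integer n is 284.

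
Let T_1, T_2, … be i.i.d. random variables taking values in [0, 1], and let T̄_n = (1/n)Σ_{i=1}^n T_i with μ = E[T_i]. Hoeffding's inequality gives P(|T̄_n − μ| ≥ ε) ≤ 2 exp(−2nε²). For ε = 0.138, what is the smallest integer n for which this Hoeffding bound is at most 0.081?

85

Require 2·exp(−2nε²) ≤ 0.081, i.e. 2nε² ≥ ln(2/0.081) = 3.206453.
So n ≥ 3.206453 / (2·0.138²) = 84.185.
The smallest integer n is 85.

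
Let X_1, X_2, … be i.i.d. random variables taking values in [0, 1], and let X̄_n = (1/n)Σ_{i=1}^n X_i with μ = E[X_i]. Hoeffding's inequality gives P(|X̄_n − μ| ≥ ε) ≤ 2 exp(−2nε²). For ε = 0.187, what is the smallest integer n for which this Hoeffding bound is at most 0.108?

Require 2·exp(−2nε²) ≤ 0.108, i.e. 2nε² ≥ ln(2/0.108) = 2.918771.
So n ≥ 2.918771 / (2·0.187²) = 41.734.
The smallest integer n is 42.

42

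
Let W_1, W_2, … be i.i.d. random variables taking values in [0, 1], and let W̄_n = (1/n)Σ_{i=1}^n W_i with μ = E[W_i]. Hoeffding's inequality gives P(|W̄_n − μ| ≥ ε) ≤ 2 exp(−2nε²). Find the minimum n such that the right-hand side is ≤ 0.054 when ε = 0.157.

74

Require 2·exp(−2nε²) ≤ 0.054, i.e. 2nε² ≥ ln(2/0.054) = 3.611918.
So n ≥ 3.611918 / (2·0.157²) = 73.267.
The smallest integer n is 74.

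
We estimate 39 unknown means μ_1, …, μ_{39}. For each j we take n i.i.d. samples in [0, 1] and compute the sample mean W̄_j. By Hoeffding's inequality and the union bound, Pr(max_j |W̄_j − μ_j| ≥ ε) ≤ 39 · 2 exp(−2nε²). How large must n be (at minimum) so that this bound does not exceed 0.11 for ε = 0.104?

304

Need 2·39·exp(−2nε²) ≤ 0.11, i.e. exp(−2nε²) ≤ 0.11/78.
So 2nε² ≥ ln(78/0.11) = 6.563984.
Hence n ≥ 6.563984/(2·0.104²) = 303.439.
The smallest integer n is 304.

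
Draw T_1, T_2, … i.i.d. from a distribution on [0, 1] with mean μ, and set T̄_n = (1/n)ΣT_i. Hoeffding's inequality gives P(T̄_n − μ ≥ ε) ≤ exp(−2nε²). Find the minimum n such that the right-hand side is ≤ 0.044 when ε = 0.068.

Require exp(−2nε²) ≤ 0.044, i.e. 2nε² ≥ ln(1/0.044) = 3.123566.
So n ≥ 3.123566 / (2·0.068²) = 337.756.
The smallest integer n is 338.

338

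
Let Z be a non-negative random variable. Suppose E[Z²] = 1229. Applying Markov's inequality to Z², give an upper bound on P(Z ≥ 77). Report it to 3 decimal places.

Since Z ≥ 0, the event {Z ≥ 77} is the same as {Z² ≥ 5929}.
Markov's inequality applied to Z² gives P(Z² ≥ 5929) ≤ E[Z²]/5929 = 1229/5929 = 0.2073.

0.207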